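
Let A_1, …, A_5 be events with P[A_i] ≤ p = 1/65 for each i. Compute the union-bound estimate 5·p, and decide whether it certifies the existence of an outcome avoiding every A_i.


Union bound: P[∪_{i=1}^{5} A_i] ≤ Σ_i P[A_i] ≤ 5·p = 5·(1/65) = 1/13.
Numerically: 1/13 ≈ 0.077.
Is 1/13 < 1? YES.
Since P[∪ A_i] ≤ 1/13 < 1, the complement has P[∩ A_i^c] ≥ 1 − 1/13 = 12/13 > 0, so some outcome avoids every A_i.

5·p = 1/13 ≈ 0.077; existence CERTIFIED by the union bound.


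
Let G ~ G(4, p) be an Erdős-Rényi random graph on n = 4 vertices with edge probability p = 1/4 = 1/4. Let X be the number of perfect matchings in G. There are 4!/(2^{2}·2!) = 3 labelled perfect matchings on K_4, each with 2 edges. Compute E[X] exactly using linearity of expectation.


K_4 has 4!/(2^{2}·2!) = 3 labelled perfect matchings.
For each such perfect matching H, let X_H = 1 if all 2 edges of H are present in G. Then P[X_H = 1] = p^{2} = (1/4)^{2} = 1/16.
By linearity of expectation: E[X] = Σ_H E[X_H] = 3 · p^{2} = 3 · 1/16 = 3/16.
Numerically: E[X] ≈ 0.1875.

E[X] = 3 · (1/4)^{2} = 3/16 ≈ 0.1875.


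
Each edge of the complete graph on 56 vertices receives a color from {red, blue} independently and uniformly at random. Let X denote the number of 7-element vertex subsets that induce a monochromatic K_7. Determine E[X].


Let X = Σ_S X_S over the C(56, 7) = 231917400 subsets S of size 7, where X_S = 1 if the K_7 on S is monochromatic.
For a fixed S, the K_7 on S has C(7, 2) = 21 edges. P[all 21 edges red] = (1/2)^21, and likewise for blue, so P[monochromatic] = 2·(1/2)^21 = 2^{1 − 21} = 1/1048576.
Summing: E[X] = C(56, 7) · 2^{1 − 21} = 231917400 · 1/1048576 = 28989675/131072.
Numerically: E[X] ≈ 221.17367.

E[X] = C(56,7)·2^(1−C(7,2)) = 28989675/131072 ≈ 221.17367.


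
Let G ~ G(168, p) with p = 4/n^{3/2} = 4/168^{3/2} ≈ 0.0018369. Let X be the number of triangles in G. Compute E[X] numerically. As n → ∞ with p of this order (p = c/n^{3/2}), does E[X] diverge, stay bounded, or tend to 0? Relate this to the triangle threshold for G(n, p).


Number of potential triangles: C(168, 3) = 776216.
Each occurs with probability p³ ≈ (0.0018369)³ ≈ 6.1985228e-09.
By linearity: E[X] = C(168, 3)·p³ ≈ 776216 · 6.1985228e-09 ≈ 0.00481.
Since α = 3/2 > 1, p = c/n^{3/2} = o(1/n) is below the triangle threshold p ~ 1/n. Asymptotically E[X] ~ (c³/6)·n^{3(1−α)} = (4³/6)·n^{-1.5} → 0, so by Markov's inequality G has no triangles w.h.p.

E[X] ≈ 0.00481; in regime p = Θ(1/n^{3/2}) E[X] tends to 0 (below the triangle threshold p ~ 1/n).


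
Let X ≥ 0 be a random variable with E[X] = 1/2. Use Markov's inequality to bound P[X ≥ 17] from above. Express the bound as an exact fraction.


μ = E[X] = 1/2, a = 17.
Markov: P[X ≥ 17] ≤ μ/a = (1/2)/17 = 1/34.
Numerically: ≈ 0.029412.
(Since a = 17 > μ = 0.500000, the bound 1/34 is < 1 and informative.)

P[X ≥ 17] ≤ 1/34 ≈ 0.029412.


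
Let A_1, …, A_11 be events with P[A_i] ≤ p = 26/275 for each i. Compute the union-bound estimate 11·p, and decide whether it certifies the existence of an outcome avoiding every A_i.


Union bound: P[∪_{i=1}^{11} A_i] ≤ Σ_i P[A_i] ≤ 11·p = 11·(26/275) = 26/25.
Numerically: 26/25 ≈ 1.040000.
Is 26/25 < 1? NO.
Since the bound 26/25 is ≥ 1, the union bound is uninformative here; it does NOT by itself certify existence.

11·p = 26/25 ≈ 1.040000; existence NOT certified by the union bound.


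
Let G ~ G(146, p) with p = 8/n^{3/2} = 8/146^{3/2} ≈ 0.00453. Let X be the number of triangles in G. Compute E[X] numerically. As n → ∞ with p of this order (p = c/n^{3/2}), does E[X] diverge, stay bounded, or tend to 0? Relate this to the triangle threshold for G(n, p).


Number of potential triangles: C(146, 3) = 508080.
Each occurs with probability p³ ≈ (0.00453)³ ≈ 9.32571e-08.
By linearity: E[X] = C(146, 3)·p³ ≈ 508080 · 9.32571e-08 ≈ 0.047.
Since α = 3/2 > 1, p = c/n^{3/2} = o(1/n) is below the triangle threshold p ~ 1/n. Asymptotically E[X] ~ (c³/6)·n^{3(1−α)} = (8³/6)·n^{-1.5} → 0, so by Markov's inequality G has no triangles w.h.p.

E[X] ≈ 0.047; in regime p = Θ(1/n^{3/2}) E[X] tends to 0 (below the triangle threshold p ~ 1/n).


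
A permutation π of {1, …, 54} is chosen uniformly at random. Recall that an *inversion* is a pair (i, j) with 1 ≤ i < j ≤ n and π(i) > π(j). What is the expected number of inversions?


Write X = Σ X_I over the C(54, 2) = 1431 pairs i < j, with X_I the indicator of one inversion.
There are 1431 indicators.
For each fixed pair i < j, the values π(i) and π(j) are two distinct elements of {1, …, 54} in uniformly random order; by symmetry P[π(i) > π(j)] = 1/2.
By linearity: E[X] = 1431 · (1/2) = C(54, 2) · (1/2) = 1431/2 = 1431/2 ≈ 715.500000.

E[X] = 1431/2 = 715.500000.


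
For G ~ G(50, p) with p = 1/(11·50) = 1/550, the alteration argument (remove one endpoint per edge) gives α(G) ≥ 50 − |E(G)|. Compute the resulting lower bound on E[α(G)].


E[|E(G)|] = C(50, 2)·p = 1225 · (1/550) = 49/22.
E[α(G)] ≥ n − E[|E(G)|] = 50 − 49/22 = 1051/22.
Numerically: ≈ 47.773.
(This is only a lower bound; the true E[α(G)] may be larger.)

E[α(G)] ≥ 1051/22 ≈ 47.773.


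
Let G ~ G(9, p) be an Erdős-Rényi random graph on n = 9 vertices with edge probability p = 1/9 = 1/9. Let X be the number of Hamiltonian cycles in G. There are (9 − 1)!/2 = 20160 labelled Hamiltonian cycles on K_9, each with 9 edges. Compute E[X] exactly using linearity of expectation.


K_9 has (9 − 1)!/2 = 20160 labelled Hamiltonian cycles.
For each such Hamiltonian cycle H, let X_H = 1 if all 9 edges of H are present in G. Then P[X_H = 1] = p^{9} = (1/9)^{9} = 1/387420489.
By linearity of expectation: E[X] = Σ_H E[X_H] = 20160 · p^{9} = 20160 · 1/387420489 = 2240/43046721.
Numerically: E[X] ≈ 5.20365e-05.

E[X] = 20160 · (1/9)^{9} = 2240/43046721 ≈ 5.20365e-05.


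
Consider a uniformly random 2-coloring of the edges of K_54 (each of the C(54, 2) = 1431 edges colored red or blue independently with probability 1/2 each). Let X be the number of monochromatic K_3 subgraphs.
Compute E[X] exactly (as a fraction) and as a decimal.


Let X = Σ_S X_S over the C(54, 3) = 24804 subsets S of size 3, where X_S = 1 if the K_3 on S is monochromatic.
For a fixed S, the K_3 on S has C(3, 2) = 3 edges. P[all 3 edges red] = (1/2)^3, and likewise for blue, so P[monochromatic] = 2·(1/2)^3 = 2^{1 − 3} = 1/4.
By linearity: E[X] = C(54, 3) · 2^{1 − 3} = 24804 · 1/4 = 6201.
Numerically: E[X] ≈ 6201.0000.

E[X] = C(54,3)·2^(1−C(3,2)) = 6201 ≈ 6201.0000.


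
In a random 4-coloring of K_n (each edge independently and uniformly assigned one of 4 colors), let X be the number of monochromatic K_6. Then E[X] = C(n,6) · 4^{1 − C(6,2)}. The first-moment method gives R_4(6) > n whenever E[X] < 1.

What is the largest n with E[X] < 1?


We need C(n, 6) · 4^{1 − 15} < 1, i.e. C(n, 6) < 4^{15 − 1} = 268435456.
Check values of n near the boundary:
  n = 76: C(76, 6) = 218618940; 218618940 < 268435456? YES
  n = 77: C(77, 6) = 237093780; 237093780 < 268435456? YES
  n = 78: C(78, 6) = 256851595; 256851595 < 268435456? YES
  n = 79: C(79, 6) = 277962685; 277962685 < 268435456? NO
  n = 80: C(80, 6) = 300500200; 300500200 < 268435456? NO
  n = 81: C(81, 6) = 324540216; 324540216 < 268435456? NO
The largest n with C(n, 6) < 268435456 is n = 78 (where E[X] = 256851595/268435456 ≈ 0.9568468). Hence R_4(6) > 78, i.e. R_4(6) ≥ 79.

Largest n = 78; hence R_4(6) > 78.


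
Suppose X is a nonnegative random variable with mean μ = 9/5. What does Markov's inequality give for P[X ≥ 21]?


μ = E[X] = 9/5, a = 21.
Markov: P[X ≥ 21] ≤ μ/a = (9/5)/21 = 3/35.
Numerically: ≈ 0.085714.
(Since a = 21 > μ = 1.800000, the bound 3/35 is < 1 and informative.)

P[X ≥ 21] ≤ 3/35 ≈ 0.085714.


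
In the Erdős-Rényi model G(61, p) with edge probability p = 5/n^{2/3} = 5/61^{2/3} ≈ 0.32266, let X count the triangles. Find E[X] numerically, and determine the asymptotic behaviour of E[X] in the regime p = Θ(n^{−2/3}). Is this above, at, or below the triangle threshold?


Number of potential triangles: C(61, 3) = 35990.
Each occurs with probability p³ ≈ (0.32266)³ ≈ 3.3593120e-02.
By linearity: E[X] = C(61, 3)·p³ ≈ 35990 · 3.3593120e-02 ≈ 1209.01639.
Since α = 2/3 < 1, p = c/n^{2/3} ≫ 1/n is above the triangle threshold p ~ 1/n. Asymptotically E[X] ~ (c³/6)·n^{3(1−α)} = (5³/6)·n^{1} → ∞; triangles are abundant w.h.p.

E[X] ≈ 1209.01639; in regime p = Θ(1/n^{2/3}) E[X] diverges (above the triangle threshold p ~ 1/n).


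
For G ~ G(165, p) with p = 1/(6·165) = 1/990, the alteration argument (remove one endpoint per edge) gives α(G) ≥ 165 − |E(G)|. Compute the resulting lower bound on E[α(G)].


E[|E(G)|] = C(165, 2)·p = 13530 · (1/990) = 41/3.
E[α(G)] ≥ n − E[|E(G)|] = 165 − 41/3 = 454/3.
Numerically: ≈ 151.33333.
(This is only a lower bound; the true E[α(G)] may be larger.)

E[α(G)] ≥ 454/3 ≈ 151.33333.


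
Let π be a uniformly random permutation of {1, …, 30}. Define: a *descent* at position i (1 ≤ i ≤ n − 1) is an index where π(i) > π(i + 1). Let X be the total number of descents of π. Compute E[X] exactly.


Write X = Σ X_I over i = 1, …, 29, with X_I the indicator of one descent.
There are 29 indicators.
For each fixed i, the pair (π(i), π(i+1)) is a uniformly random ordered pair of distinct values from {1, …, 30}; by symmetry P[π(i) > π(i+1)] = 1/2.
By linearity: E[X] = 29 · (1/2) = (30 − 1) · (1/2) = 29/2 ≈ 14.50000.

E[X] = 29/2 = 14.50000.


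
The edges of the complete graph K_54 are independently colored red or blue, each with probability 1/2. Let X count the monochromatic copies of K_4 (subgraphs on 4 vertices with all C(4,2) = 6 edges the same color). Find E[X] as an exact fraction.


Let X = Σ_S X_S over the C(54, 4) = 316251 subsets S of size 4, where X_S = 1 if the K_4 on S is monochromatic.
For a fixed S, the K_4 on S has C(4, 2) = 6 edges. P[all 6 edges red] = (1/2)^6, and likewise for blue, so P[monochromatic] = 2·(1/2)^6 = 2^{1 − 6} = 1/32.
By linearity: E[X] = C(54, 4) · 2^{1 − 6} = 316251 · 1/32 = 316251/32.
Numerically: E[X] ≈ 9882.844.

E[X] = C(54,4)·2^(1−C(4,2)) = 316251/32 ≈ 9882.844.


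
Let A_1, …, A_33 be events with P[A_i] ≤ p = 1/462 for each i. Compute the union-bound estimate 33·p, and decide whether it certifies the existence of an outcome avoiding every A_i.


Union bound: P[∪_{i=1}^{33} A_i] ≤ Σ_i P[A_i] ≤ 33·p = 33·(1/462) = 1/14.
Numerically: 1/14 ≈ 0.0714286.
Is 1/14 < 1? YES.
Since P[∪ A_i] ≤ 1/14 < 1, the complement has P[∩ A_i^c] ≥ 1 − 1/14 = 13/14 > 0, so some outcome avoids every A_i.

33·p = 1/14 ≈ 0.0714286; existence CERTIFIED by the union bound.


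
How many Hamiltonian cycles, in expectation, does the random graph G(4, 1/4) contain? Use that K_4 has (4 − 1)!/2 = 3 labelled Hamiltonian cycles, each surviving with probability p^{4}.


K_4 has (4 − 1)!/2 = 3 labelled Hamiltonian cycles.
For each such Hamiltonian cycle H, let X_H = 1 if all 4 edges of H are present in G. Then P[X_H = 1] = p^{4} = (1/4)^{4} = 1/256.
By linearity: E[X] = Σ_H E[X_H] = 3 · p^{4} = 3 · 1/256 = 3/256.
Numerically: E[X] ≈ 0.01172.

E[X] = 3 · (1/4)^{4} = 3/256 ≈ 0.01172.


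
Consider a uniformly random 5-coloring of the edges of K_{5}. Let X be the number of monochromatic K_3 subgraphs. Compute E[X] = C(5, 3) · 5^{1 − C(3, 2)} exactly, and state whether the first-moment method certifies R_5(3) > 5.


E[X] = C(5, 3) · 5^{1 − 3} = 10 · 5^{−2} = 10/25.
As a reduced fraction: E[X] = 2/5 ≈ 0.40000.
Is E[X] < 1? YES.
Since E[X] < 1, there exists a 5-coloring of K_{5} with no monochromatic K_3; hence R_5(3) > 5.

E[X] = 2/5 ≈ 0.40000; E[X] < 1, so R_5(3) > 5.


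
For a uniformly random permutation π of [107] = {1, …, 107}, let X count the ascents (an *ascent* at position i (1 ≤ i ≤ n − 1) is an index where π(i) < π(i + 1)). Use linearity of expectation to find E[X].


Write X = Σ X_I over i = 1, …, 106, with X_I the indicator of one ascent.
There are 106 indicators.
For each fixed i, the pair (π(i), π(i+1)) is a uniformly random ordered pair of distinct values from {1, …, 107}; by symmetry P[π(i) < π(i+1)] = 1/2.
By linearity: E[X] = 106 · (1/2) = (107 − 1) · (1/2) = 53 ≈ 53.000.

E[X] = 53 = 53.000.


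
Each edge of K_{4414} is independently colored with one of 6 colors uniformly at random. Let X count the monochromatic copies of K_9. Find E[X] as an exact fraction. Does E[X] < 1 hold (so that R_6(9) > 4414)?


E[X] = C(4414, 9) · 6^{1 − 36} = 1738535657024887384307025382 · 6^{−35} = 1738535657024887384307025382/1719070799748422591028658176.
As a reduced fraction: E[X] = 869267828512443692153512691/859535399874211295514329088 ≈ 1.0113.
Is E[X] < 1? NO.
Since E[X] ≥ 1, the first-moment bound is inconclusive at n = 4414; it does NOT by itself certify R_6(9) > 4414.

E[X] = 869267828512443692153512691/859535399874211295514329088 ≈ 1.0113; E[X] ≥ 1; first-moment method inconclusive here.


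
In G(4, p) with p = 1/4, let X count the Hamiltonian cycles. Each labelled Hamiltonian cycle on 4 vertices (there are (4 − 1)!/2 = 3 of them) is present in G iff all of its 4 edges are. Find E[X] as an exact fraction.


K_4 has (4 − 1)!/2 = 3 labelled Hamiltonian cycles.
For each such Hamiltonian cycle H, let X_H = 1 if all 4 edges of H are present in G. Then P[X_H = 1] = p^{4} = (1/4)^{4} = 1/256.
Summing the indicators: E[X] = Σ_H E[X_H] = 3 · p^{4} = 3 · 1/256 = 3/256.
Numerically: E[X] ≈ 0.011719.

E[X] = 3 · (1/4)^{4} = 3/256 ≈ 0.011719.


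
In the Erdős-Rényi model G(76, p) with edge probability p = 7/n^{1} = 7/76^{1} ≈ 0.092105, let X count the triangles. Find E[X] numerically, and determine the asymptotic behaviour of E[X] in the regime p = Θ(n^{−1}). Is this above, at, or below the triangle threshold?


Number of potential triangles: C(76, 3) = 70300.
Each occurs with probability p³ ≈ (0.092105)³ ≈ 7.8136390e-04.
By linearity: E[X] = C(76, 3)·p³ ≈ 70300 · 7.8136390e-04 ≈ 54.92988.
Here α = 1, so p = 7/n is exactly at the triangle threshold p ~ 1/n. Asymptotically E[X] → c³/6 = 7³/6 = 343/6 ≈ 57.16667, a bounded constant. In this regime the triangle count is asymptotically Poisson(c³/6).

E[X] ≈ 54.92988; in regime p = Θ(1/n^{1}) E[X] stays bounded (at the triangle threshold p ~ 1/n).


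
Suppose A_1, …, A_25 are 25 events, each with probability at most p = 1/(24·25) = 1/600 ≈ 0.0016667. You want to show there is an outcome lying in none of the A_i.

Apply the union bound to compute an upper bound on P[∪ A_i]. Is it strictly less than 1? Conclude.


Union bound: P[∪_{i=1}^{25} A_i] ≤ Σ_i P[A_i] ≤ 25·p = 25·(1/600) = 1/24.
Numerically: 1/24 ≈ 0.0416667.
Is 1/24 < 1? YES.
Since P[∪ A_i] ≤ 1/24 < 1, the complement has P[∩ A_i^c] ≥ 1 − 1/24 = 23/24 > 0, so some outcome avoids every A_i.

25·p = 1/24 ≈ 0.0416667; existence CERTIFIED by the union bound.


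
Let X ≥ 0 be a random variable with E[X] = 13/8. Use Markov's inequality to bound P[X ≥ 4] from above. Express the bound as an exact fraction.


μ = E[X] = 13/8, a = 4.
Markov: P[X ≥ 4] ≤ μ/a = (13/8)/4 = 13/32.
Numerically: ≈ 0.4062.
(Since a = 4 > μ = 1.6250, the bound 13/32 is < 1 and informative.)

P[X ≥ 4] ≤ 13/32 ≈ 0.4062.


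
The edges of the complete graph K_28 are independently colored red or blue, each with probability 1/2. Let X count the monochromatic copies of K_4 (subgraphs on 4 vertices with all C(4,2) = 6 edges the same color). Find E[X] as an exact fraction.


Let X = Σ_S X_S over the C(28, 4) = 20475 subsets S of size 4, where X_S = 1 if the K_4 on S is monochromatic.
For a fixed S, the K_4 on S has C(4, 2) = 6 edges. P[all 6 edges red] = (1/2)^6, and likewise for blue, so P[monochromatic] = 2·(1/2)^6 = 2^{1 − 6} = 1/32.
Summing: E[X] = C(28, 4) · 2^{1 − 6} = 20475 · 1/32 = 20475/32.
Numerically: E[X] ≈ 639.84375.

E[X] = C(28,4)·2^(1−C(4,2)) = 20475/32 ≈ 639.84375.


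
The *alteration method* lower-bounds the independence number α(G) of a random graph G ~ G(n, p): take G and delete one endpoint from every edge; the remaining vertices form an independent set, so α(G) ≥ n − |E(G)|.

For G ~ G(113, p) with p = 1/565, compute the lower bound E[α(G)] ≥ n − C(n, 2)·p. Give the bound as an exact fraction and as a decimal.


E[|E(G)|] = C(113, 2)·p = 6328 · (1/565) = 56/5.
E[α(G)] ≥ n − E[|E(G)|] = 113 − 56/5 = 509/5.
Numerically: ≈ 101.8000.
(This is only a lower bound; the true E[α(G)] may be larger.)

E[α(G)] ≥ 509/5 ≈ 101.8000.


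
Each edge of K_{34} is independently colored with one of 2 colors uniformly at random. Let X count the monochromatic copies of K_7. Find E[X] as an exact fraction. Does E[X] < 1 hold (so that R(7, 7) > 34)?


E[X] = C(34, 7) · 2^{1 − 21} = 5379616 · 2^{−20} = 5379616/1048576.
As a reduced fraction: E[X] = 168113/32768 ≈ 5.13040.
Is E[X] < 1? NO.
Since E[X] ≥ 1, the first-moment bound is inconclusive at n = 34; it does NOT by itself certify R(7, 7) > 34.

E[X] = 168113/32768 ≈ 5.13040; E[X] ≥ 1; first-moment method inconclusive here.


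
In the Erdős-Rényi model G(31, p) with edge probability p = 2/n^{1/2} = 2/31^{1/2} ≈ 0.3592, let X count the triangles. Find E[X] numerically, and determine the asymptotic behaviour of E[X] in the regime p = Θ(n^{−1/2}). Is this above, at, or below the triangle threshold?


Number of potential triangles: C(31, 3) = 4495.
Each occurs with probability p³ ≈ (0.3592)³ ≈ 4.634976e-02.
By linearity: E[X] = C(31, 3)·p³ ≈ 4495 · 4.634976e-02 ≈ 208.3422.
Since α = 1/2 < 1, p = c/n^{1/2} ≫ 1/n is above the triangle threshold p ~ 1/n. Asymptotically E[X] ~ (c³/6)·n^{3(1−α)} = (2³/6)·n^{1.5} → ∞; triangles are abundant w.h.p.

E[X] ≈ 208.3422; in regime p = Θ(1/n^{1/2}) E[X] diverges (above the triangle threshold p ~ 1/n).


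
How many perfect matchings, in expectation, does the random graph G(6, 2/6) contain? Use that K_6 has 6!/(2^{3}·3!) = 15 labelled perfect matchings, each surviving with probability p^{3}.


K_6 has 6!/(2^{3}·3!) = 15 labelled perfect matchings.
For each such perfect matching H, let X_H = 1 if all 3 edges of H are present in G. Then P[X_H = 1] = p^{3} = (1/3)^{3} = 1/27.
By linearity: E[X] = Σ_H E[X_H] = 15 · p^{3} = 15 · 1/27 = 5/9.
Numerically: E[X] ≈ 0.555556.

E[X] = 15 · (1/3)^{3} = 5/9 ≈ 0.555556.


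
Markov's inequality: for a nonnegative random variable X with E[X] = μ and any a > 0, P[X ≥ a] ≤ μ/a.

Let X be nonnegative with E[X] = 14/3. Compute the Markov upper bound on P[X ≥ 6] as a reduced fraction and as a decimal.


μ = E[X] = 14/3, a = 6.
Markov: P[X ≥ 6] ≤ μ/a = (14/3)/6 = 7/9.
Numerically: ≈ 0.7778.
(Since a = 6 > μ = 4.6667, the bound 7/9 is < 1 and informative.)

P[X ≥ 6] ≤ 7/9 ≈ 0.7778.


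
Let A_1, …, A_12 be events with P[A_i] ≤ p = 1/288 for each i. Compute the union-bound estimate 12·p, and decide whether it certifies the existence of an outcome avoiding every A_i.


Union bound: P[∪_{i=1}^{12} A_i] ≤ Σ_i P[A_i] ≤ 12·p = 12·(1/288) = 1/24.
Numerically: 1/24 ≈ 0.042.
Is 1/24 < 1? YES.
Since P[∪ A_i] ≤ 1/24 < 1, the complement has P[∩ A_i^c] ≥ 1 − 1/24 = 23/24 > 0, so some outcome avoids every A_i.

12·p = 1/24 ≈ 0.042; existence CERTIFIED by the union bound.


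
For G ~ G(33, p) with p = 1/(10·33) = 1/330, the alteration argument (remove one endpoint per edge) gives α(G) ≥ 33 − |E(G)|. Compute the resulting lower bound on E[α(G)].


E[|E(G)|] = C(33, 2)·p = 528 · (1/330) = 8/5.
E[α(G)] ≥ n − E[|E(G)|] = 33 − 8/5 = 157/5.
Numerically: ≈ 31.4000.
(This is only a lower bound; the true E[α(G)] may be larger.)

E[α(G)] ≥ 157/5 ≈ 31.4000.


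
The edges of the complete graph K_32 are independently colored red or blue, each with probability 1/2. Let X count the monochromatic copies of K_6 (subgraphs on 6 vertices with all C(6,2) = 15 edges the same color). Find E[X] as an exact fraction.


Let X = Σ_S X_S over the C(32, 6) = 906192 subsets S of size 6, where X_S = 1 if the K_6 on S is monochromatic.
For a fixed S, the K_6 on S has C(6, 2) = 15 edges. P[all 15 edges red] = (1/2)^15, and likewise for blue, so P[monochromatic] = 2·(1/2)^15 = 2^{1 − 15} = 1/16384.
Summing: E[X] = C(32, 6) · 2^{1 − 15} = 906192 · 1/16384 = 56637/1024.
Numerically: E[X] ≈ 55.310.

E[X] = C(32,6)·2^(1−C(6,2)) = 56637/1024 ≈ 55.310.


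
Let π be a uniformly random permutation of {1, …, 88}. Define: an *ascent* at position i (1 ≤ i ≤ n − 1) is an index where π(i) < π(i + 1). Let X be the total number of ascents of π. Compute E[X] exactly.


Write X = Σ X_I over i = 1, …, 87, with X_I the indicator of one ascent.
There are 87 indicators.
For each fixed i, the pair (π(i), π(i+1)) is a uniformly random ordered pair of distinct values from {1, …, 88}; by symmetry P[π(i) < π(i+1)] = 1/2.
By linearity: E[X] = 87 · (1/2) = (88 − 1) · (1/2) = 87/2 ≈ 43.500000.

E[X] = 87/2 = 43.500000.


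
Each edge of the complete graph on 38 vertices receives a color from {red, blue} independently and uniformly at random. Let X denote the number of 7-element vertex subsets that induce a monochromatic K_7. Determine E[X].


Let X = Σ_S X_S over the C(38, 7) = 12620256 subsets S of size 7, where X_S = 1 if the K_7 on S is monochromatic.
For a fixed S, the K_7 on S has C(7, 2) = 21 edges. P[all 21 edges red] = (1/2)^21, and likewise for blue, so P[monochromatic] = 2·(1/2)^21 = 2^{1 − 21} = 1/1048576.
By linearity: E[X] = C(38, 7) · 2^{1 − 21} = 12620256 · 1/1048576 = 394383/32768.
Numerically: E[X] ≈ 12.03561.

E[X] = C(38,7)·2^(1−C(7,2)) = 394383/32768 ≈ 12.03561.


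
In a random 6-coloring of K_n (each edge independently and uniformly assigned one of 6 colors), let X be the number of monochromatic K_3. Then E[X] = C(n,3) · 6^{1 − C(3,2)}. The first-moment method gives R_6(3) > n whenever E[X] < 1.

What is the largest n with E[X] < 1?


We need C(n, 3) · 6^{1 − 3} < 1, i.e. C(n, 3) < 6^{3 − 1} = 36.
Check values of n near the boundary:
  n = 3: C(3, 3) = 1; 1 < 36? YES
  n = 4: C(4, 3) = 4; 4 < 36? YES
  n = 5: C(5, 3) = 10; 10 < 36? YES
  n = 6: C(6, 3) = 20; 20 < 36? YES
  n = 7: C(7, 3) = 35; 35 < 36? YES
  n = 8: C(8, 3) = 56; 56 < 36? NO
The largest n with C(n, 3) < 36 is n = 7 (where E[X] = 35/36 ≈ 0.972). Hence R_6(3) > 7, i.e. R_6(3) ≥ 8.

Largest n = 7; hence R_6(3) > 7.


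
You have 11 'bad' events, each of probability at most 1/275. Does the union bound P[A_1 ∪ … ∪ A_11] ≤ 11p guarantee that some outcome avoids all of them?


Union bound: P[∪_{i=1}^{11} A_i] ≤ Σ_i P[A_i] ≤ 11·p = 11·(1/275) = 1/25.
Numerically: 1/25 ≈ 0.0400.
Is 1/25 < 1? YES.
Since P[∪ A_i] ≤ 1/25 < 1, the complement has P[∩ A_i^c] ≥ 1 − 1/25 = 24/25 > 0, so some outcome avoids every A_i.

11·p = 1/25 ≈ 0.0400; existence CERTIFIED by the union bound.


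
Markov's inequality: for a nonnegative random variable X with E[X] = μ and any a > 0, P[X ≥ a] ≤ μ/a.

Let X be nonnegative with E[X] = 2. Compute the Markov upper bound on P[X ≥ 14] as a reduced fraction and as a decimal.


μ = E[X] = 2, a = 14.
Markov: P[X ≥ 14] ≤ μ/a = (2)/14 = 1/7.
Numerically: ≈ 0.14286.
(Since a = 14 > μ = 2.00000, the bound 1/7 is < 1 and informative.)

P[X ≥ 14] ≤ 1/7 ≈ 0.14286.


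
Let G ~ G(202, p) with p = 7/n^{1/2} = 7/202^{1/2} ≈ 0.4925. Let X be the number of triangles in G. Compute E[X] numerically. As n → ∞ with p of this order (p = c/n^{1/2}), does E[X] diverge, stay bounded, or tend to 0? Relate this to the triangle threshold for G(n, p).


Number of potential triangles: C(202, 3) = 1353400.
Each occurs with probability p³ ≈ (0.4925)³ ≈ 1.194723e-01.
By linearity: E[X] = C(202, 3)·p³ ≈ 1353400 · 1.194723e-01 ≈ 161693.7518.
Since α = 1/2 < 1, p = c/n^{1/2} ≫ 1/n is above the triangle threshold p ~ 1/n. Asymptotically E[X] ~ (c³/6)·n^{3(1−α)} = (7³/6)·n^{1.5} → ∞; triangles are abundant w.h.p.

E[X] ≈ 161693.7518; in regime p = Θ(1/n^{1/2}) E[X] diverges (above the triangle threshold p ~ 1/n).


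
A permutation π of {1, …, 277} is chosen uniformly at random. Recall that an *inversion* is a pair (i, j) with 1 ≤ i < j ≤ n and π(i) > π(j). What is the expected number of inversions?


Write X = Σ X_I over the C(277, 2) = 38226 pairs i < j, with X_I the indicator of one inversion.
There are 38226 indicators.
For each fixed pair i < j, the values π(i) and π(j) are two distinct elements of {1, …, 277} in uniformly random order; by symmetry P[π(i) > π(j)] = 1/2.
By linearity: E[X] = 38226 · (1/2) = C(277, 2) · (1/2) = 38226/2 = 19113 ≈ 19113.000.

E[X] = 19113 = 19113.000.


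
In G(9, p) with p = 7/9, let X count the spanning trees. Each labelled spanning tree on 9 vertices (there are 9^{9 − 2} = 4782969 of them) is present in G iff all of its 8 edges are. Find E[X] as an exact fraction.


K_9 has 9^{9 − 2} = 4782969 labelled spanning trees.
For each such spanning tree H, let X_H = 1 if all 8 edges of H are present in G. Then P[X_H = 1] = p^{8} = (7/9)^{8} = 5764801/43046721.
By linearity: E[X] = Σ_H E[X_H] = 4782969 · p^{8} = 4782969 · 5764801/43046721 = 5764801/9.
Numerically: E[X] ≈ 6.41e+05.

E[X] = 4782969 · (7/9)^{8} = 5764801/9 ≈ 6.41e+05.


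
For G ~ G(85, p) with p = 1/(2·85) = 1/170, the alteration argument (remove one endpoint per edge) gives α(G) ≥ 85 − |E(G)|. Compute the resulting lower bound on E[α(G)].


E[|E(G)|] = C(85, 2)·p = 3570 · (1/170) = 21.
E[α(G)] ≥ n − E[|E(G)|] = 85 − 21 = 64.
Numerically: ≈ 64.000.
(This is only a lower bound; the true E[α(G)] may be larger.)

E[α(G)] ≥ 64 ≈ 64.000.


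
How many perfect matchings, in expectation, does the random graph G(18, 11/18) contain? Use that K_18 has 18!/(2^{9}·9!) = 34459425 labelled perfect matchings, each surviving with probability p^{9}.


K_18 has 18!/(2^{9}·9!) = 34459425 labelled perfect matchings.
For each such perfect matching H, let X_H = 1 if all 9 edges of H are present in G. Then P[X_H = 1] = p^{9} = (11/18)^{9} = 2357947691/198359290368.
By linearity of expectation: E[X] = Σ_H E[X_H] = 34459425 · p^{9} = 34459425 · 2357947691/198359290368 = 1003129896443675/2448880128.
Numerically: E[X] ≈ 4.096e+05.

E[X] = 34459425 · (11/18)^{9} = 1003129896443675/2448880128 ≈ 4.096e+05.


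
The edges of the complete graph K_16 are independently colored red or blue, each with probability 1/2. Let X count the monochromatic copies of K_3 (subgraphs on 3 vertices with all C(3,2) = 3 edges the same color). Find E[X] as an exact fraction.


Let X = Σ_S X_S over the C(16, 3) = 560 subsets S of size 3, where X_S = 1 if the K_3 on S is monochromatic.
For a fixed S, the K_3 on S has C(3, 2) = 3 edges. P[all 3 edges red] = (1/2)^3, and likewise for blue, so P[monochromatic] = 2·(1/2)^3 = 2^{1 − 3} = 1/4.
By linearity: E[X] = C(16, 3) · 2^{1 − 3} = 560 · 1/4 = 140.
Numerically: E[X] ≈ 140.000000.

E[X] = C(16,3)·2^(1−C(3,2)) = 140 ≈ 140.000000.


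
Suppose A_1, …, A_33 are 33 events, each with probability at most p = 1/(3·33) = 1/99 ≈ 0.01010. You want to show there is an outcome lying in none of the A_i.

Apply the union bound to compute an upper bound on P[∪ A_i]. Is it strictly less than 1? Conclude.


Union bound: P[∪_{i=1}^{33} A_i] ≤ Σ_i P[A_i] ≤ 33·p = 33·(1/99) = 1/3.
Numerically: 1/3 ≈ 0.33333.
Is 1/3 < 1? YES.
Since P[∪ A_i] ≤ 1/3 < 1, the complement has P[∩ A_i^c] ≥ 1 − 1/3 = 2/3 > 0, so some outcome avoids every A_i.

33·p = 1/3 ≈ 0.33333; existence CERTIFIED by the union bound.


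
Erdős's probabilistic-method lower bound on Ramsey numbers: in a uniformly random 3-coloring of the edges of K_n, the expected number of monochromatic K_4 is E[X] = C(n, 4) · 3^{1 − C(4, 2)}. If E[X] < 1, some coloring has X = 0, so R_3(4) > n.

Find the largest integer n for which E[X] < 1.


We need C(n, 4) · 3^{1 − 6} < 1, i.e. C(n, 4) < 3^{6 − 1} = 243.
Check values of n near the boundary:
  n = 8: C(8, 4) = 70; 70 < 243? YES
  n = 9: C(9, 4) = 126; 126 < 243? YES
  n = 10: C(10, 4) = 210; 210 < 243? YES
  n = 11: C(11, 4) = 330; 330 < 243? NO
  n = 12: C(12, 4) = 495; 495 < 243? NO
The largest n with C(n, 4) < 243 is n = 10 (where E[X] = 70/81 ≈ 0.864). Hence R_3(4) > 10, i.e. R_3(4) ≥ 11.

Largest n = 10; hence R_3(4) > 10.


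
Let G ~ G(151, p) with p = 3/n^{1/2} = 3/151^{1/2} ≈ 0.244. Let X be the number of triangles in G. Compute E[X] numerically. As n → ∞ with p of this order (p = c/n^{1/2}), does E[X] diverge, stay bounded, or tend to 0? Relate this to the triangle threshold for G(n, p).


Number of potential triangles: C(151, 3) = 562475.
Each occurs with probability p³ ≈ (0.244)³ ≈ 1.45512e-02.
By linearity: E[X] = C(151, 3)·p³ ≈ 562475 · 1.45512e-02 ≈ 8184.677.
Since α = 1/2 < 1, p = c/n^{1/2} ≫ 1/n is above the triangle threshold p ~ 1/n. Asymptotically E[X] ~ (c³/6)·n^{3(1−α)} = (3³/6)·n^{1.5} → ∞; triangles are abundant w.h.p.

E[X] ≈ 8184.677; in regime p = Θ(1/n^{1/2}) E[X] diverges (above the triangle threshold p ~ 1/n).


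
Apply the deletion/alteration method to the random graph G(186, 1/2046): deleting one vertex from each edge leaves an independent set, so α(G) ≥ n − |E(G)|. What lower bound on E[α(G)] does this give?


E[|E(G)|] = C(186, 2)·p = 17205 · (1/2046) = 185/22.
E[α(G)] ≥ n − E[|E(G)|] = 186 − 185/22 = 3907/22.
Numerically: ≈ 177.590909.
(This is only a lower bound; the true E[α(G)] may be larger.)

E[α(G)] ≥ 3907/22 ≈ 177.590909.


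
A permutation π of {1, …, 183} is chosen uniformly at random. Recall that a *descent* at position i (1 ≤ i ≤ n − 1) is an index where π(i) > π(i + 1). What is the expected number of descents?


Write X = Σ X_I over i = 1, …, 182, with X_I the indicator of one descent.
There are 182 indicators.
For each fixed i, the pair (π(i), π(i+1)) is a uniformly random ordered pair of distinct values from {1, …, 183}; by symmetry P[π(i) > π(i+1)] = 1/2.
By linearity: E[X] = 182 · (1/2) = (183 − 1) · (1/2) = 91 ≈ 91.000.

E[X] = 91 = 91.000.


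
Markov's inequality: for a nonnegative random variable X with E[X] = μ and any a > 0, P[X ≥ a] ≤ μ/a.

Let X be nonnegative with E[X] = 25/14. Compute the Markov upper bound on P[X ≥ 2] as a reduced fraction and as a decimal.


μ = E[X] = 25/14, a = 2.
Markov: P[X ≥ 2] ≤ μ/a = (25/14)/2 = 25/28.
Numerically: ≈ 0.89286.
(Since a = 2 > μ = 1.78571, the bound 25/28 is < 1 and informative.)

P[X ≥ 2] ≤ 25/28 ≈ 0.89286.


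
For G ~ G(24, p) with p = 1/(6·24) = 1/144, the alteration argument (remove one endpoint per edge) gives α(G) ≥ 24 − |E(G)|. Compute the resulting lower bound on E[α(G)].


E[|E(G)|] = C(24, 2)·p = 276 · (1/144) = 23/12.
E[α(G)] ≥ n − E[|E(G)|] = 24 − 23/12 = 265/12.
Numerically: ≈ 22.083333.
(This is only a lower bound; the true E[α(G)] may be larger.)

E[α(G)] ≥ 265/12 ≈ 22.083333.


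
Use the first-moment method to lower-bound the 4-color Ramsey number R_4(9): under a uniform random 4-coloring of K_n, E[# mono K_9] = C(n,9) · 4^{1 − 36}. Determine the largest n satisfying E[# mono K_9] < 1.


We need C(n, 9) · 4^{1 − 36} < 1, i.e. C(n, 9) < 4^{36 − 1} = 1180591620717411303424.
Check values of n near the boundary:
  n = 913: C(913, 9) = 1167605542753639808390; 1167605542753639808390 < 1180591620717411303424? YES
  n = 914: C(914, 9) = 1179217089587653905932; 1179217089587653905932 < 1180591620717411303424? YES
  n = 915: C(915, 9) = 1190931166636537885130; 1190931166636537885130 < 1180591620717411303424? NO
The largest n with C(n, 9) < 1180591620717411303424 is n = 914 (where E[X] = 294804272396913476483/295147905179352825856 ≈ 0.9988357). Hence R_4(9) > 914, i.e. R_4(9) ≥ 915.

Largest n = 914; hence R_4(9) > 914.


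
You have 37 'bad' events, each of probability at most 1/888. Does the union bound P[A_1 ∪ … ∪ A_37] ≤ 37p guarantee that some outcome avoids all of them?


Union bound: P[∪_{i=1}^{37} A_i] ≤ Σ_i P[A_i] ≤ 37·p = 37·(1/888) = 1/24.
Numerically: 1/24 ≈ 0.041667.
Is 1/24 < 1? YES.
Since P[∪ A_i] ≤ 1/24 < 1, the complement has P[∩ A_i^c] ≥ 1 − 1/24 = 23/24 > 0, so some outcome avoids every A_i.

37·p = 1/24 ≈ 0.041667; existence CERTIFIED by the union bound.


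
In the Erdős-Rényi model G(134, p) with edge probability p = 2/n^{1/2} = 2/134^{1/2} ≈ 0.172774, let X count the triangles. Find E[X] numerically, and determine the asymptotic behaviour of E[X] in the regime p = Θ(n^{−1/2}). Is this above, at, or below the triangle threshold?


Number of potential triangles: C(134, 3) = 392084.
Each occurs with probability p³ ≈ (0.172774)³ ≈ 5.15742344e-03.
By linearity: E[X] = C(134, 3)·p³ ≈ 392084 · 5.15742344e-03 ≈ 2022.143211.
Since α = 1/2 < 1, p = c/n^{1/2} ≫ 1/n is above the triangle threshold p ~ 1/n. Asymptotically E[X] ~ (c³/6)·n^{3(1−α)} = (2³/6)·n^{1.5} → ∞; triangles are abundant w.h.p.

E[X] ≈ 2022.143211; in regime p = Θ(1/n^{1/2}) E[X] diverges (above the triangle threshold p ~ 1/n).


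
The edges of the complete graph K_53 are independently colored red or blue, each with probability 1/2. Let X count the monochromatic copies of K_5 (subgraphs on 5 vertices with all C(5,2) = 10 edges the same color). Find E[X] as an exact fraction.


Let X = Σ_S X_S over the C(53, 5) = 2869685 subsets S of size 5, where X_S = 1 if the K_5 on S is monochromatic.
For a fixed S, the K_5 on S has C(5, 2) = 10 edges. P[all 10 edges red] = (1/2)^10, and likewise for blue, so P[monochromatic] = 2·(1/2)^10 = 2^{1 − 10} = 1/512.
By linearity of expectation: E[X] = C(53, 5) · 2^{1 − 10} = 2869685 · 1/512 = 2869685/512.
Numerically: E[X] ≈ 5604.85352.

E[X] = C(53,5)·2^(1−C(5,2)) = 2869685/512 ≈ 5604.85352.


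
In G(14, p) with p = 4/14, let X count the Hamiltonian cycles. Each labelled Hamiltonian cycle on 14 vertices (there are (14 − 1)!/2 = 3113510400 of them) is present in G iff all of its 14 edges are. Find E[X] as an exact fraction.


K_14 has (14 − 1)!/2 = 3113510400 labelled Hamiltonian cycles.
For each such Hamiltonian cycle H, let X_H = 1 if all 14 edges of H are present in G. Then P[X_H = 1] = p^{14} = (2/7)^{14} = 16384/678223072849.
Summing the indicators: E[X] = Σ_H E[X_H] = 3113510400 · p^{14} = 3113510400 · 16384/678223072849 = 7287393484800/96889010407.
Numerically: E[X] ≈ 75.21.

E[X] = 3113510400 · (2/7)^{14} = 7287393484800/96889010407 ≈ 75.21.


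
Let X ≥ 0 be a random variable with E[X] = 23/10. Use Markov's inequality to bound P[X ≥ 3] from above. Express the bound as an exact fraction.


μ = E[X] = 23/10, a = 3.
Markov: P[X ≥ 3] ≤ μ/a = (23/10)/3 = 23/30.
Numerically: ≈ 0.76667.
(Since a = 3 > μ = 2.30000, the bound 23/30 is < 1 and informative.)

P[X ≥ 3] ≤ 23/30 ≈ 0.76667.


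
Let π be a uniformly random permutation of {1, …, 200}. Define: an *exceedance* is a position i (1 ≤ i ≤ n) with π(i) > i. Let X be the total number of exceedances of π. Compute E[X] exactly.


Write X = Σ_{i=1}^{200} X_i, where X_i = 1_{π(i) > i}.
For each fixed i, π(i) is uniform over {1, …, 200} (marginal of a uniform permutation), so P[π(i) > i] = (n − i)/n. Summing: Σ_{i=1}^{200} (n − i)/n = (0 + 1 + … + 199)/200 = 200(200 − 1)/(2·200) = (200 − 1)/2.
Hence E[X] = Σ_{i=1}^{200} (200 − i)/200 = 199/2 ≈ 99.500000.

E[X] = 199/2 = 99.500000.


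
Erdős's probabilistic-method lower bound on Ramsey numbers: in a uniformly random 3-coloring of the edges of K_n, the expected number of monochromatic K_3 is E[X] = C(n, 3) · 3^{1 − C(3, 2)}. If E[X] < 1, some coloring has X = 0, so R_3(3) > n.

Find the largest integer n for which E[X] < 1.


We need C(n, 3) · 3^{1 − 3} < 1, i.e. C(n, 3) < 3^{3 − 1} = 9.
Check values of n near the boundary:
  n = 3: C(3, 3) = 1; 1 < 9? YES
  n = 4: C(4, 3) = 4; 4 < 9? YES
  n = 5: C(5, 3) = 10; 10 < 9? NO
The largest n with C(n, 3) < 9 is n = 4 (where E[X] = 4/9 ≈ 0.44444). Hence R_3(3) > 4, i.e. R_3(3) ≥ 5.

Largest n = 4; hence R_3(3) > 4.


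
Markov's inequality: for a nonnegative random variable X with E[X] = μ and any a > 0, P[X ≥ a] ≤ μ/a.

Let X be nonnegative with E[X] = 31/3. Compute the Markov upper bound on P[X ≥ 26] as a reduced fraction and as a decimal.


μ = E[X] = 31/3, a = 26.
Markov: P[X ≥ 26] ≤ μ/a = (31/3)/26 = 31/78.
Numerically: ≈ 0.39744.
(Since a = 26 > μ = 10.33333, the bound 31/78 is < 1 and informative.)

P[X ≥ 26] ≤ 31/78 ≈ 0.39744.


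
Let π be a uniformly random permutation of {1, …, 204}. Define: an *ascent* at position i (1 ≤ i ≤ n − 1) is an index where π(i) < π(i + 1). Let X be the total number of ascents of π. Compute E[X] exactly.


Write X = Σ X_I over i = 1, …, 203, with X_I the indicator of one ascent.
There are 203 indicators.
For each fixed i, the pair (π(i), π(i+1)) is a uniformly random ordered pair of distinct values from {1, …, 204}; by symmetry P[π(i) < π(i+1)] = 1/2.
By linearity: E[X] = 203 · (1/2) = (204 − 1) · (1/2) = 203/2 ≈ 101.50000.

E[X] = 203/2 = 101.50000.


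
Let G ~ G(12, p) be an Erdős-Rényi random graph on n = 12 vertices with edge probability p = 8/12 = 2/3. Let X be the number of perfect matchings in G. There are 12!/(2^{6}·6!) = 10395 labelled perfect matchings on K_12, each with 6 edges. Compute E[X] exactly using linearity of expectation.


K_12 has 12!/(2^{6}·6!) = 10395 labelled perfect matchings.
For each such perfect matching H, let X_H = 1 if all 6 edges of H are present in G. Then P[X_H = 1] = p^{6} = (2/3)^{6} = 64/729.
Summing the indicators: E[X] = Σ_H E[X_H] = 10395 · p^{6} = 10395 · 64/729 = 24640/27.
Numerically: E[X] ≈ 912.6.

E[X] = 10395 · (2/3)^{6} = 24640/27 ≈ 912.6.


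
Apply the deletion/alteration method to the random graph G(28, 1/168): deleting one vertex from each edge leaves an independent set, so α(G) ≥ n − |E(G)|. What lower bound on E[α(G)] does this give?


E[|E(G)|] = C(28, 2)·p = 378 · (1/168) = 9/4.
E[α(G)] ≥ n − E[|E(G)|] = 28 − 9/4 = 103/4.
Numerically: ≈ 25.7500.
(This is only a lower bound; the true E[α(G)] may be larger.)

E[α(G)] ≥ 103/4 ≈ 25.7500.


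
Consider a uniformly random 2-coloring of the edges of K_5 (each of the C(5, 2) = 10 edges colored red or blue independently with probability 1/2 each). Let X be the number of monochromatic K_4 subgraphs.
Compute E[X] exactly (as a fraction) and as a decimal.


Let X = Σ_S X_S over the C(5, 4) = 5 subsets S of size 4, where X_S = 1 if the K_4 on S is monochromatic.
For a fixed S, the K_4 on S has C(4, 2) = 6 edges. P[all 6 edges red] = (1/2)^6, and likewise for blue, so P[monochromatic] = 2·(1/2)^6 = 2^{1 − 6} = 1/32.
Summing: E[X] = C(5, 4) · 2^{1 − 6} = 5 · 1/32 = 5/32.
Numerically: E[X] ≈ 0.15625.

E[X] = C(5,4)·2^(1−C(4,2)) = 5/32 ≈ 0.15625.


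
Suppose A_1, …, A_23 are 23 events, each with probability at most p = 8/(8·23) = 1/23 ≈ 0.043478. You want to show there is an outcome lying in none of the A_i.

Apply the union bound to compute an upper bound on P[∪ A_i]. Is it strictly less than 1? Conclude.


Union bound: P[∪_{i=1}^{23} A_i] ≤ Σ_i P[A_i] ≤ 23·p = 23·(1/23) = 1.
Numerically: 1 ≈ 1.000000.
Is 1 < 1? NO.
Since the bound 1 is ≥ 1, the union bound is uninformative here; it does NOT by itself certify existence.

23·p = 1 ≈ 1.000000; existence NOT certified by the union bound.


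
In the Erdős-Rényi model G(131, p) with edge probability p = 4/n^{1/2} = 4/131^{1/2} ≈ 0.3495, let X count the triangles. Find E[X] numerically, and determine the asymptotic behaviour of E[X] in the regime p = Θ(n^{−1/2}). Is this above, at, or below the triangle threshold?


Number of potential triangles: C(131, 3) = 366145.
Each occurs with probability p³ ≈ (0.3495)³ ≈ 4.268478e-02.
By linearity: E[X] = C(131, 3)·p³ ≈ 366145 · 4.268478e-02 ≈ 15628.8182.
Since α = 1/2 < 1, p = c/n^{1/2} ≫ 1/n is above the triangle threshold p ~ 1/n. Asymptotically E[X] ~ (c³/6)·n^{3(1−α)} = (4³/6)·n^{1.5} → ∞; triangles are abundant w.h.p.

E[X] ≈ 15628.8182; in regime p = Θ(1/n^{1/2}) E[X] diverges (above the triangle threshold p ~ 1/n).
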